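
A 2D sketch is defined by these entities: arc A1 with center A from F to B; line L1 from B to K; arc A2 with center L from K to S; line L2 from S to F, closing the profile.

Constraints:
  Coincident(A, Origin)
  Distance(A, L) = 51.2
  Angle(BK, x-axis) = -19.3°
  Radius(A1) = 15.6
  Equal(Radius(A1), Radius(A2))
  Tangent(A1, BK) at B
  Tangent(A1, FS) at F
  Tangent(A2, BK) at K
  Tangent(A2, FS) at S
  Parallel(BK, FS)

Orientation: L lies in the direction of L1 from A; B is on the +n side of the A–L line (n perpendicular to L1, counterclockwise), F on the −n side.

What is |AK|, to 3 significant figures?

53.5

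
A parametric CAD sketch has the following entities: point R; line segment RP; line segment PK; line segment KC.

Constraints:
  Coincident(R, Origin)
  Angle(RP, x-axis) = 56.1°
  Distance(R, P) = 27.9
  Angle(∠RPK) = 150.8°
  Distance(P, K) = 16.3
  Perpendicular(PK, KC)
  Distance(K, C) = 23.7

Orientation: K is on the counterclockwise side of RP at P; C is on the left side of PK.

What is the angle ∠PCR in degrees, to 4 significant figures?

41.54°

R is at the origin; RP runs at 56.1° with length 27.9, so P = 27.9·(cos 56.1°, sin 56.1°) = (15.56, 23.16). ∠RPK = 150.8°, so PK runs at 56.1° + (180° − 150.8°) = 85.30° from the x-axis; with |PK| = 16.3, K = P + 16.3·(cos 85.30°, sin 85.30°) = (16.90, 39.40). The perpendicularity gives KC at right angles to PK; with |KC| = 23.7 on the left of PK, C = K + 23.7·(-0.9966, 0.08194) = (-6.724, 41.34). Then cos ∠PCR = CP·CR / (|CP||CR|), giving 41.54°.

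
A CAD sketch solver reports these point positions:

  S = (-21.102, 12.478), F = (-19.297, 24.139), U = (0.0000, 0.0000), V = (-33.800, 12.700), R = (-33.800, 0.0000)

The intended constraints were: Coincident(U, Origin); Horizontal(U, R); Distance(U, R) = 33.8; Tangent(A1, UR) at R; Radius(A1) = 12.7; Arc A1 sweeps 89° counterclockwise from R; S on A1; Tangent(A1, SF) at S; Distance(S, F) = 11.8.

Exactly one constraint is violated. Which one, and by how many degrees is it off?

Tangent(A1, SF) at S — off by 7.80°.

U = (0.00, 0.00) ✓; U.y = 0.00, R.y = 0.00 ✓; |UR| = 33.80 ✓; ∠(VR, RU) = 90.00° ✓; |VR| = 12.70 ✓; bearing(V→S) − bearing(V→R) = 89.00° ✓; |VS| = 12.70 ✓; ∠(VS, SF) = 97.80° ✗; |SF| = 11.80 ✓.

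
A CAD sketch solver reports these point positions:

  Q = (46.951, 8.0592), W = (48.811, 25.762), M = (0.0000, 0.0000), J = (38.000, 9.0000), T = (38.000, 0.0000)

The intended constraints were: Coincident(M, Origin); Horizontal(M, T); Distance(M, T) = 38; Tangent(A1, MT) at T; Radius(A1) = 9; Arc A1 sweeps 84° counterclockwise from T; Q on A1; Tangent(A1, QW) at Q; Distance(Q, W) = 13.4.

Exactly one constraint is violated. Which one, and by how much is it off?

Distance(Q, W) = 13.4 — off by 4.40.

M = (0.00, 0.00) ✓; M.y = 0.00, T.y = 0.00 ✓; |MT| = 38.00 ✓; ∠(JT, TM) = 90.00° ✓; |JT| = 9.000 ✓; bearing(J→Q) − bearing(J→T) = 84.00° ✓; |JQ| = 9.000 ✓; ∠(JQ, QW) = 90.00° ✓; |QW| = 17.80 ✗.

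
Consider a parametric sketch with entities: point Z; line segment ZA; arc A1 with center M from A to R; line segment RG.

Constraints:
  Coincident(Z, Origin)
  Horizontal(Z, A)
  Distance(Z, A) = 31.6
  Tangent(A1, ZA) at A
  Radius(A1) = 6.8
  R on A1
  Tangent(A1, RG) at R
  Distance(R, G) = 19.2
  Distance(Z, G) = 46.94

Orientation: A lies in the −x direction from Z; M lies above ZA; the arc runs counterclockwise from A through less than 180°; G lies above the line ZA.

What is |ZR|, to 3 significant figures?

28.8

Z is at the origin; ZA is horizontal with |ZA| = 31.6 and A on the −x side, so A = (-31.6, 0.00). Since A1 is tangent to ZA there, MA ⟂ ZA, so M = A + (0, 6.8) = (-31.6, 6.80). Since MR ⟂ RG (tangency), |MG| = √(6.8² + 19.2²) = 20.4 regardless of where R sits on A1. So G lies on both circle(Z, 46.94) and circle(M, 20.4); the above-ZA intersection is G = (-39.3, 25.7). R is the foot of the tangent from G: R = (-26.5, 11.3).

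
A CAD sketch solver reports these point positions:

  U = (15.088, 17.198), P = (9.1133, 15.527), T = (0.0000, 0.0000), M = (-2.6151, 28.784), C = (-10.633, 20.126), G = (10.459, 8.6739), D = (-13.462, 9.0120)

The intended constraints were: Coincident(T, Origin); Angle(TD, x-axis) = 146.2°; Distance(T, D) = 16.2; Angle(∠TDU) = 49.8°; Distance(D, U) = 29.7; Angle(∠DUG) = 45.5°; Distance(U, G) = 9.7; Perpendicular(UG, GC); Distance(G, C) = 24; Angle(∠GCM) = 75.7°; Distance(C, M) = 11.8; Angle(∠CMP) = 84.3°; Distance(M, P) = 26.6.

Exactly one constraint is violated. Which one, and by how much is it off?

Distance(M, P) = 26.6 — off by 8.90.

T = (0.00, 0.00) ✓; TD at 146.2° ✓; |TD| = 16.20 ✓; ∠TDU = 49.80° ✓; |DU| = 29.70 ✓; ∠DUG = 45.50° ✓; |UG| = 9.700 ✓; ∠(UG, GC) = 90.00° ✓; |GC| = 24.00 ✓; ∠GCM = 75.70° ✓; |CM| = 11.80 ✓; ∠CMP = 84.30° ✓; |MP| = 17.70 ✗.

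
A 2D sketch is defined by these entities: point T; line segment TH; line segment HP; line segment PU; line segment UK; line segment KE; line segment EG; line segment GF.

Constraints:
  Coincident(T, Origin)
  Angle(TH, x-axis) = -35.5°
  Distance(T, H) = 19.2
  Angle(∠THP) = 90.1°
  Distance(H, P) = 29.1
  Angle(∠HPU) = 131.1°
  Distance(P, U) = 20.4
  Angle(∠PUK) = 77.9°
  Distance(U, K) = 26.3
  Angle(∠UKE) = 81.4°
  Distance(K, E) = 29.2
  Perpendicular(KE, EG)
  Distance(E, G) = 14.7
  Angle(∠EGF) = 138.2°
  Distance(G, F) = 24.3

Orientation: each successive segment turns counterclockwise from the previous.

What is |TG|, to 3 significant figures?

33.0

T is at the origin; TH runs at -35.5° with length 19.2, so H = (15.6, -11.1). ∠THP = 90.1° gives HP at 54.4° from the x-axis; with |HP| = 29.1, P = (32.6, 12.5). ∠HPU = 131.1° gives PU at 103° from the x-axis; with |PU| = 20.4, U = (27.9, 32.4). ∠PUK = 77.9° gives UK at -155° from the x-axis; with |UK| = 26.3, K = (4.12, 21.1). ∠UKE = 81.4° gives KE at -56.0° from the x-axis; with |KE| = 29.2, E = (20.4, -3.12). The perpendicularity gives EG at right angles to KE, so EG runs at 34.0°; with |EG| = 14.7, G = (32.6, 5.10). Then |TG| = |G − T| = 33.0.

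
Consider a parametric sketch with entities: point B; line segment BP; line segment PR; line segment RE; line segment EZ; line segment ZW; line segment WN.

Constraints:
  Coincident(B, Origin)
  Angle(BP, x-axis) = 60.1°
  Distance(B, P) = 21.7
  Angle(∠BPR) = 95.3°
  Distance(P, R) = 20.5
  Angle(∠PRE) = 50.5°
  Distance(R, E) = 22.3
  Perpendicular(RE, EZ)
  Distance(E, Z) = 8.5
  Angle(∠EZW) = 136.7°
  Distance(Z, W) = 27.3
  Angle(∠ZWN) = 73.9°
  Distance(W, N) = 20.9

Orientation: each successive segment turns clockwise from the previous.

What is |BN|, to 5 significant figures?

38.644

∠EZW = 136.7° gives ZW at 72.600° from the x-axis; with |ZW| = 27.3, W = (13.847, 34.234). ∠ZWN = 73.9° gives WN at -33.500° from the x-axis; with |WN| = 20.9, N = (31.276, 22.699). Then |BN| = |N − B| = 38.644.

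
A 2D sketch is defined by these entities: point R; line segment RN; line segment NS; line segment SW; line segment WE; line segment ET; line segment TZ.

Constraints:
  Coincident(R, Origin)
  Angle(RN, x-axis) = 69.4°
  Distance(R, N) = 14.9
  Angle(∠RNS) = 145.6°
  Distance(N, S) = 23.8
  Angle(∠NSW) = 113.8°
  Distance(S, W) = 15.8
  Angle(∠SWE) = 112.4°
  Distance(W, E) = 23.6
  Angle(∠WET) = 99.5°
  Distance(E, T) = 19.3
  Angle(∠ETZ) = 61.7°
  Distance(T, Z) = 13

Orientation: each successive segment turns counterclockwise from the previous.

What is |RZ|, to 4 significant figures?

22.60

∠WET = 99.5° gives ET at -41.90° from the x-axis; with |ET| = 19.3, T = (-14.27, 6.989). ∠ETZ = 61.7° gives TZ at 76.40° from the x-axis; with |TZ| = 13.0, Z = (-11.22, 19.62). Then |RZ| = |Z − R| = 22.60.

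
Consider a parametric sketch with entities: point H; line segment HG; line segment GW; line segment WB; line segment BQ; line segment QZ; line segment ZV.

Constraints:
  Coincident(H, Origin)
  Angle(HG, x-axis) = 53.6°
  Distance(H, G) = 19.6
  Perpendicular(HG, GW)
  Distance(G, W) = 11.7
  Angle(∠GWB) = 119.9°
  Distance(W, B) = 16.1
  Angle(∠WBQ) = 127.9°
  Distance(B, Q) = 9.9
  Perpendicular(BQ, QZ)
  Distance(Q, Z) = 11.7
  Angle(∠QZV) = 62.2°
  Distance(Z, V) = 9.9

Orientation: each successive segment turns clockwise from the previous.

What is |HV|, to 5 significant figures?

14.661

H is at the origin; HG runs at 53.6° with length 19.6, so G = (11.631, 15.776). HG ⟂ GW, so GW runs at -36.400°; with |GW| = 11.7, W = (21.048, 8.8329). ∠GWB = 119.9° gives WB at -96.500° from the x-axis; with |WB| = 16.1, B = (19.226, -7.1636). ∠WBQ = 127.9° gives BQ at -148.60° from the x-axis; with |BQ| = 9.9, Q = (10.776, -12.322). BQ is perpendicular to QZ, so QZ runs at 121.40°; with |QZ| = 11.7, Z = (4.6797, -2.3350). ∠QZV = 62.2° gives ZV at 3.6000° from the x-axis; with |ZV| = 9.9, V = (14.560, -1.7134). Then |HV| = |V − H| = 14.661.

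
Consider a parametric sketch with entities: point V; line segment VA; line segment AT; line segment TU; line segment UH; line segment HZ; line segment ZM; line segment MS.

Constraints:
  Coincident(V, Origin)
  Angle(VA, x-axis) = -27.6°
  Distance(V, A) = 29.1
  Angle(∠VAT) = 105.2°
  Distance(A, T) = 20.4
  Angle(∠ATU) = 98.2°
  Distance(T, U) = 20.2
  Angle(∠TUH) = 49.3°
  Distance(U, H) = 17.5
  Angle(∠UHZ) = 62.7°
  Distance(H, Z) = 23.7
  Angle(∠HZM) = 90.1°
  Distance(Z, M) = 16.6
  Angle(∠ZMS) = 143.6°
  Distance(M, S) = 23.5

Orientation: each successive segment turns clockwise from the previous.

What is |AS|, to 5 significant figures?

50.393

V is at the origin; VA runs at -27.6° with length 29.1, so A = (25.789, -13.482). ∠VAT = 105.2° gives AT at -102.40° from the x-axis; with |AT| = 20.4, T = (21.408, -33.406). ∠ATU = 98.2° gives TU at 175.80° from the x-axis; with |TU| = 20.2, U = (1.2622, -31.927). ∠TUH = 49.3° gives UH at 45.100° from the x-axis; with |UH| = 17.5, H = (13.615, -19.531). ∠UHZ = 62.7° gives HZ at -72.200° from the x-axis; with |HZ| = 23.7, Z = (20.860, -42.096). ∠HZM = 90.1° gives ZM at -162.10° from the x-axis; with |ZM| = 16.6, M = (5.0634, -47.198). ∠ZMS = 143.6° gives MS at 161.50° from the x-axis; with |MS| = 23.5, S = (-17.222, -39.742). Then |AS| = |S − A| = 50.393.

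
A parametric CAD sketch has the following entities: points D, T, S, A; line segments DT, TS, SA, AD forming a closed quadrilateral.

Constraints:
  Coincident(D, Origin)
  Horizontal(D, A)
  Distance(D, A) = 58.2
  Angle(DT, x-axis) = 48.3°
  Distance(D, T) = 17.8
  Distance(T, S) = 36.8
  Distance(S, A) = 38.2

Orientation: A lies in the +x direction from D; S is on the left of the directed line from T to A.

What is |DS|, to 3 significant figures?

54.3

Checks: |TS| = 36.80 ✓; |SA| = 38.20 ✓.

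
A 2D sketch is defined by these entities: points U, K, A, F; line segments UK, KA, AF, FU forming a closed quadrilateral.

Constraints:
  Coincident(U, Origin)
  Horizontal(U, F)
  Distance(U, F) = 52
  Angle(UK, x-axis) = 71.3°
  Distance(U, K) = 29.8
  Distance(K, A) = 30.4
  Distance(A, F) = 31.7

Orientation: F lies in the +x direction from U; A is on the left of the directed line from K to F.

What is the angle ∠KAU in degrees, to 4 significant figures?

34.23°

U is at the origin; UF is horizontal with |UF| = 52.0 and F in +x, so F = (52.0, 0). UK runs at 71.3° with |UK| = 29.8, so K = (9.554, 28.23). A is determined by |KA| = 30.4 and |AF| = 31.7 together: it lies at the intersection of circle(K, 30.4) and circle(F, 31.7). With |KF| = 50.97, the foot of the radical line on KF is 24.70 from K and the perpendicular offset is √(30.4² − 24.70²) = 17.73. Taking the left-of-KF solution: A = (39.93, 29.31).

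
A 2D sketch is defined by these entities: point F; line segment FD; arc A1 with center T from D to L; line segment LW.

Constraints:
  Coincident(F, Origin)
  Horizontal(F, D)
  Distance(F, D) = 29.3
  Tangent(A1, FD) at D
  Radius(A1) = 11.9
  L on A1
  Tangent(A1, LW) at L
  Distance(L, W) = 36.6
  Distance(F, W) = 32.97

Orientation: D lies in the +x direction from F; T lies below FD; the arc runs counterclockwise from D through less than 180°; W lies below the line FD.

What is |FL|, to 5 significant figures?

20.535

Checks: |TL| = 11.90 ✓; ∠(TL, LW) = 90.00° ✓; |LW| = 36.60 ✓; |FW| = 32.97 ✓.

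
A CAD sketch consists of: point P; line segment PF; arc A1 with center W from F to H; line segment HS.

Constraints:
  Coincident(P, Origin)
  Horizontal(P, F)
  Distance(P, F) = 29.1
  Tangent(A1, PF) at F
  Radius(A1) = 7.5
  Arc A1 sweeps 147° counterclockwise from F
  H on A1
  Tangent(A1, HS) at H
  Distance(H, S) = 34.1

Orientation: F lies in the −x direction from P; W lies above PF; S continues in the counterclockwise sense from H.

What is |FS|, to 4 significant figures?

40.60

P is at the origin; PF is horizontal with |PF| = 29.1 and F on the −x side, so F = (-29.10, 0.000). A1 meets PF tangentially, so WF is at right angles to PF, so W = F + (0, 7.5) = (-29.10, 7.500). On A1, F sits at bearing -90° from W; a 147° counterclockwise sweep puts H at bearing 57°, so H = W + 7.5·(cos 57°, sin 57°) = (-25.02, 13.79). A1 meets HS tangentially, so WH is at right angles to HS, so HS runs along (−sin 57°, cos 57°); with |HS| = 34.1, S = (-53.61, 32.36). Then |FS| = |S − F| = 40.60.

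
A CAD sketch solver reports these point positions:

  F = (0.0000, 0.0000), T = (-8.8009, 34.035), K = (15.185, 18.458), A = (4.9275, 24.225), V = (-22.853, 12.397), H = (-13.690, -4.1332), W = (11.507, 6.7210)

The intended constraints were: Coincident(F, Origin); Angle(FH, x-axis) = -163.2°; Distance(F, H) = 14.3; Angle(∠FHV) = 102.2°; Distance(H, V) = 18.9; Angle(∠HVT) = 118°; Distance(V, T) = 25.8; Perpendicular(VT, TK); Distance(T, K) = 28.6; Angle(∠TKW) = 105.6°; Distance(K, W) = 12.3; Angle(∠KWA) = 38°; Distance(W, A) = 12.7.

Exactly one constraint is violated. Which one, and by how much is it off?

Distance(W, A) = 12.7 — off by 6.00.

F = (0.00, 0.00) ✓; FH at -163.2° ✓; |FH| = 14.30 ✓; ∠FHV = 102.2° ✓; |HV| = 18.90 ✓; ∠HVT = 118.0° ✓; |VT| = 25.80 ✓; ∠(VT, TK) = 90.00° ✓; |TK| = 28.60 ✓; ∠TKW = 105.6° ✓; |KW| = 12.30 ✓; ∠KWA = 38.00° ✓; |WA| = 18.70 ✗.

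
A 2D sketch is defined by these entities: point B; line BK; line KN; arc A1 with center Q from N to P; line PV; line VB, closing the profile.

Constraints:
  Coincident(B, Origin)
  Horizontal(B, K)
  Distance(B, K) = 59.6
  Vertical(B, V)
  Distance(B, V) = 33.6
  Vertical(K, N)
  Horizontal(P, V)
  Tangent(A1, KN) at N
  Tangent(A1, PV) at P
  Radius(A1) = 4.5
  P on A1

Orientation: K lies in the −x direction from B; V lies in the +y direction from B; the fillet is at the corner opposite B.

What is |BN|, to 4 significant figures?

66.32

B is at the origin; B and K share the same y with |BK| = 59.6 and K on the −x side, so K = (-59.60, 0.000). BV is vertical with |BV| = 33.6 and V on the +y side, so V = (0.000, 33.60). The virtual corner opposite B is at (-59.60, 33.60). A1 meets KN tangentially, so QN is at right angles to KN and A1 meets PV tangentially, so QP is at right angles to PV, with radius 4.5, so the center Q sits 4.5 in from both sides at Q = (-55.10, 29.10). That places the tangent points at N = (-59.60, 29.10) on KN and P = (-55.10, 33.60) on PV. Then |BN| = |N − B| = 66.32.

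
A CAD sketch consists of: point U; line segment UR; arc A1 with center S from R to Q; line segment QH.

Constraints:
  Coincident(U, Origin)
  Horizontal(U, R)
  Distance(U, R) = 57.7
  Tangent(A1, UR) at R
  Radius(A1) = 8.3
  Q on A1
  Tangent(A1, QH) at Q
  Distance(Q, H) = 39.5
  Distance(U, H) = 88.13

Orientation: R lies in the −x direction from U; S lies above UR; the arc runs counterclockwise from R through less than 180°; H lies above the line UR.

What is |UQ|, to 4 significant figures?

53.04

Checks: U.y = 0.00, R.y = 0.00 ✓; |SQ| = 8.300 ✓; ∠(SQ, QH) = 90.00° ✓; |QH| = 39.50 ✓; |UH| = 88.13 ✓.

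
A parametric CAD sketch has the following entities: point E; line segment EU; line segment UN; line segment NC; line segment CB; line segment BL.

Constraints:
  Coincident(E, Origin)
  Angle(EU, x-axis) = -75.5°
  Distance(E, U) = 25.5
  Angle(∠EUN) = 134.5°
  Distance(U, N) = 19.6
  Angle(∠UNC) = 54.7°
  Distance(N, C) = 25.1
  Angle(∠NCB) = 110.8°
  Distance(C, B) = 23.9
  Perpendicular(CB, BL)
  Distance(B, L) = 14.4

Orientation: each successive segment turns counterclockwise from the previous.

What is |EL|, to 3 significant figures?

18.0

E is at the origin; EU runs at -75.5° with length 25.5, so U = (6.38, -24.7). ∠EUN = 134.5° gives UN at -30.0° from the x-axis; with |UN| = 19.6, N = (23.4, -34.5). ∠UNC = 54.7° gives NC at 95.3° from the x-axis; with |NC| = 25.1, C = (21.0, -9.50). ∠NCB = 110.8° gives CB at 164° from the x-axis; with |CB| = 23.9, B = (-1.99, -3.11). CB is perpendicular to BL, so BL runs at -106°; with |BL| = 14.4, L = (-5.84, -17.0). Then |EL| = |L − E| = 18.0.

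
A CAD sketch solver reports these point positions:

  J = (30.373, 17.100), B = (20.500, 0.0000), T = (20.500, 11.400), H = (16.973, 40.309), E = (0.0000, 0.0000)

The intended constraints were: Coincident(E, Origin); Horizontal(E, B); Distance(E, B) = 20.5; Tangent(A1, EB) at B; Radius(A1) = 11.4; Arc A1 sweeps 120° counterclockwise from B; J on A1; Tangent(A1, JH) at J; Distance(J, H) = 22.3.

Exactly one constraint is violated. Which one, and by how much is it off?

Distance(J, H) = 22.3 — off by 4.50.

E = (0.00, 0.00) ✓; E.y = 0.00, B.y = 0.00 ✓; |EB| = 20.50 ✓; ∠(TB, BE) = 90.00° ✓; |TB| = 11.40 ✓; bearing(T→J) − bearing(T→B) = 120.0° ✓; |TJ| = 11.40 ✓; ∠(TJ, JH) = 90.00° ✓; |JH| = 26.80 ✗.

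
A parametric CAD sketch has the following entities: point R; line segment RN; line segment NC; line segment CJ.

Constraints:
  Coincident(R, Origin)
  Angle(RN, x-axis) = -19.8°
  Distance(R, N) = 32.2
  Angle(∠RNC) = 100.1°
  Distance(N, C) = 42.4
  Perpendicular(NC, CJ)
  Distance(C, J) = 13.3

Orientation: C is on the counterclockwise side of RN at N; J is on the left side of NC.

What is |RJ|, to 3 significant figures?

51.4

R is at the origin; RN runs at -19.8° with length 32.2, so N = 32.2·(cos -19.8°, sin -19.8°) = (30.3, -10.9). ∠RNC = 100.1°, so NC runs at -19.8° + (180° − 100.1°) = 60.1° from the x-axis; with |NC| = 42.4, C = N + 42.4·(cos 60.1°, sin 60.1°) = (51.4, 25.8). NC is perpendicular to CJ; with |CJ| = 13.3 on the left of NC, J = C + 13.3·(-0.867, 0.498) = (39.9, 32.5). Then |RJ| = |J − R| = 51.4.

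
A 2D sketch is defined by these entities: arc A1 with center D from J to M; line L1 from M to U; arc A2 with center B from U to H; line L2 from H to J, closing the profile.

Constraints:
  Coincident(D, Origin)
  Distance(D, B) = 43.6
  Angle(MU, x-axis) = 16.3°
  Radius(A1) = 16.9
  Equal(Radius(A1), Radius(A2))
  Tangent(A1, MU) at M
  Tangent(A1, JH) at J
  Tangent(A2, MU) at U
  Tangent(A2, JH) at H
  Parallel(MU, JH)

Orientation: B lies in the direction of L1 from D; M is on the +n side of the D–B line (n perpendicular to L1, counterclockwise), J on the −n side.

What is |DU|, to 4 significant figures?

46.76

The slot axis is L1's direction at 16.3°, so u = (cos 16.3°, sin 16.3°) = (0.9598, 0.2807) and n = (−sin 16.3°, cos 16.3°) = (-0.2807, 0.9598). D is at the origin and B lies 43.6 along u from D, so B = 43.6·u = (41.85, 12.24). Tangency of A1 to both parallel lines with radius 16.9 puts M and J at D ± 16.9·n: M = (-4.743, 16.22), J = (4.743, -16.22). Equal radii place U and H the same way about B: U = B + 16.9·n = (37.10, 28.46), H = B − 16.9·n = (46.59, -3.984). Then |DU| = |U − D| = 46.76.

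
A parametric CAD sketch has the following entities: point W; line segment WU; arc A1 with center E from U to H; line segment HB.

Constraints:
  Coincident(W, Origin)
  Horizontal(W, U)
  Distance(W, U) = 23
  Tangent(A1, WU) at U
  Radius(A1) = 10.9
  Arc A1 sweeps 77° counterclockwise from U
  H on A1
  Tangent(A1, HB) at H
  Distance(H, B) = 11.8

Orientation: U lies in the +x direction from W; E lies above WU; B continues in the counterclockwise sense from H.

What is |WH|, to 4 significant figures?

34.67

W is at the origin; W and U share the same y with |WU| = 23.0 and U on the +x side, so U = (23.00, 0.000). The tangent condition forces EU to be normal to WU, so E = U + (0, 10.9) = (23.00, 10.90). On A1, U sits at bearing -90° from E; a 77° counterclockwise sweep puts H at bearing -13°, so H = E + 10.9·(cos -13°, sin -13°) = (33.62, 8.448). Then |WH| = |H − W| = 34.67.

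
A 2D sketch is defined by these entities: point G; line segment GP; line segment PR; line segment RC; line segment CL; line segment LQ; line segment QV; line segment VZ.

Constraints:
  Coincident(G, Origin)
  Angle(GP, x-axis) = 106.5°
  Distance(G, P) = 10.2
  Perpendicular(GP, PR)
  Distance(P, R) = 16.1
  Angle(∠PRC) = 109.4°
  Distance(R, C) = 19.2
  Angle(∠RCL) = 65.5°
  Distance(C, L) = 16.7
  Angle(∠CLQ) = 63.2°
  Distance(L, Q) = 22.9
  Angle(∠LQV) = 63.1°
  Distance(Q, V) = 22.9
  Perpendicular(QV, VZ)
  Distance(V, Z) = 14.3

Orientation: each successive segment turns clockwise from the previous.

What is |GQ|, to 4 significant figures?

22.17

G is at the origin; GP runs at 106.5° with length 10.2, so P = (-2.897, 9.780). GP ⟂ PR, so PR runs at 16.50°; with |PR| = 16.1, R = (12.54, 14.35). ∠PRC = 109.4° gives RC at -54.10° from the x-axis; with |RC| = 19.2, C = (23.80, -1.200). ∠RCL = 65.5° gives CL at -168.6° from the x-axis; with |CL| = 16.7, L = (7.428, -4.501). ∠CLQ = 63.2° gives LQ at 74.60° from the x-axis; with |LQ| = 22.9, Q = (13.51, 17.58). Then |GQ| = |Q − G| = 22.17.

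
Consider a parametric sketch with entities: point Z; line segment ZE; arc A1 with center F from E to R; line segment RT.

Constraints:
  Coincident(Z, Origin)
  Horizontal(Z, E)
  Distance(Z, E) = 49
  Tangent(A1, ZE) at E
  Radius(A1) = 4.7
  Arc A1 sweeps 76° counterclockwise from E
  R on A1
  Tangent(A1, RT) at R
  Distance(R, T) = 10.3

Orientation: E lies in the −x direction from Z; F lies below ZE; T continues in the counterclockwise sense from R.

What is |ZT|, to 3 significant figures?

57.7

Z is at the origin; ZE is horizontal with |ZE| = 49.0 and E on the −x side, so E = (-49.0, 0.00). The tangent condition forces FE to be normal to ZE, so F = E + (0, -4.7) = (-49.0, -4.70). On A1, E sits at bearing 90° from F; a 76° counterclockwise sweep puts R at bearing 166°, so R = F + 4.7·(cos 166°, sin 166°) = (-53.6, -3.56). Since A1 is tangent to RT there, FR ⟂ RT, so RT runs along (−sin 166°, cos 166°); with |RT| = 10.3, T = (-56.1, -13.6). Then |ZT| = |T − Z| = 57.7.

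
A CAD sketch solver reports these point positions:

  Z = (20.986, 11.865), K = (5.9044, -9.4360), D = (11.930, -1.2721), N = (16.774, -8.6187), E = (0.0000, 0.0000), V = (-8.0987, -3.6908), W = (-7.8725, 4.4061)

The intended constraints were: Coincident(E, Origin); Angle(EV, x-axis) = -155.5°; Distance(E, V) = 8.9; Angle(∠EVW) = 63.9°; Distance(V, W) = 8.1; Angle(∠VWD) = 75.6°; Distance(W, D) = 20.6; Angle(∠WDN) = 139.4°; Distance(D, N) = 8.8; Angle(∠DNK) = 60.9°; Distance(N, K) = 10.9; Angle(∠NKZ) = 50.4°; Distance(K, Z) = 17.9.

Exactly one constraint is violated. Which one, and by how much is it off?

Distance(K, Z) = 17.9 — off by 8.20.

E = (0.00, 0.00) ✓; EV at -155.5° ✓; |EV| = 8.900 ✓; ∠EVW = 63.90° ✓; |VW| = 8.100 ✓; ∠VWD = 75.60° ✓; |WD| = 20.60 ✓; ∠WDN = 139.4° ✓; |DN| = 8.800 ✓; ∠DNK = 60.90° ✓; |NK| = 10.90 ✓; ∠NKZ = 50.40° ✓; |KZ| = 26.10 ✗.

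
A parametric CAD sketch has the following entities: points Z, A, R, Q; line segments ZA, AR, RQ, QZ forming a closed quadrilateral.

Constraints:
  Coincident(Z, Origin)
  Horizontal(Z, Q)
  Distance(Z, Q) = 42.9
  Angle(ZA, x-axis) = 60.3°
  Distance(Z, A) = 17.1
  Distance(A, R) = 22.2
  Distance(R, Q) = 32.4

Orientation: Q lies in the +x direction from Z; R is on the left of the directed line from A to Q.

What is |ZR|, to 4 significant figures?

38.43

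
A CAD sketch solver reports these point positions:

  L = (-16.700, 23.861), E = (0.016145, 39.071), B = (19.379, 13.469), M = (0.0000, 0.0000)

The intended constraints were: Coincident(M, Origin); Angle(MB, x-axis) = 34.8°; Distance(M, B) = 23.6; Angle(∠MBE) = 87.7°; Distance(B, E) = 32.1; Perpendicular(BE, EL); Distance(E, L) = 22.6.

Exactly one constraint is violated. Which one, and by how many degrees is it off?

Perpendicular(BE, EL) — off by 5.20°.

M = (0.00, 0.00) ✓; MB at 34.80° ✓; |MB| = 23.60 ✓; ∠MBE = 87.70° ✓; |BE| = 32.10 ✓; ∠(BE, EL) = 95.20° ✗; |EL| = 22.60 ✓.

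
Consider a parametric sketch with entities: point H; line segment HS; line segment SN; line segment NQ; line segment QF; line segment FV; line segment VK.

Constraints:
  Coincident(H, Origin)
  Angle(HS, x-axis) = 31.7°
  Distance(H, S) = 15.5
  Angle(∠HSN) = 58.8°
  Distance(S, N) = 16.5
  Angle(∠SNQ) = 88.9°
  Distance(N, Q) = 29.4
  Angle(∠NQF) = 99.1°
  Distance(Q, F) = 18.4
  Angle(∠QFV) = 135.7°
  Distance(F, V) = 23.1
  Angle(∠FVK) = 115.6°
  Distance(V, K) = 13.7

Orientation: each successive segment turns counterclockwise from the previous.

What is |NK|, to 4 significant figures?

35.19

H is at the origin; HS runs at 31.7° with length 15.5, so S = (13.19, 8.145). ∠HSN = 58.8° gives SN at 152.9° from the x-axis; with |SN| = 16.5, N = (-1.501, 15.66). ∠SNQ = 88.9° gives NQ at -116.0° from the x-axis; with |NQ| = 29.4, Q = (-14.39, -10.76). ∠NQF = 99.1° gives QF at -35.10° from the x-axis; with |QF| = 18.4, F = (0.6649, -21.34). ∠QFV = 135.7° gives FV at 9.200° from the x-axis; with |FV| = 23.1, V = (23.47, -17.65). ∠FVK = 115.6° gives VK at 73.60° from the x-axis; with |VK| = 13.7, K = (27.34, -4.507). Then |NK| = |K − N| = 35.19.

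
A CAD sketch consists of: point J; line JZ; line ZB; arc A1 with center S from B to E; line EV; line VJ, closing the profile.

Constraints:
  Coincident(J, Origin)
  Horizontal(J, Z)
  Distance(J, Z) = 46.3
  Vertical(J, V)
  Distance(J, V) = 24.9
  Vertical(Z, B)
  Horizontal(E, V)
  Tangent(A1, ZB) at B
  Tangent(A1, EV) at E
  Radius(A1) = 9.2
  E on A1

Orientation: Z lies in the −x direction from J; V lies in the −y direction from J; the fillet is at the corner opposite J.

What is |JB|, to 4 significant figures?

48.89

J is at the origin; J and Z share the same y with |JZ| = 46.3 and Z on the −x side, so Z = (-46.30, 0.000). J and V share the same x with |JV| = 24.9 and V on the −y side, so V = (0.000, -24.90). The virtual corner opposite J is at (-46.30, -24.90). A1 meets ZB tangentially, so SB is at right angles to ZB and the tangent condition forces SE to be normal to EV, with radius 9.2, so the center S sits 9.2 in from both sides at S = (-37.10, -15.70). That places the tangent points at B = (-46.30, -15.70) on ZB and E = (-37.10, -24.90) on EV. Then |JB| = |B − J| = 48.89.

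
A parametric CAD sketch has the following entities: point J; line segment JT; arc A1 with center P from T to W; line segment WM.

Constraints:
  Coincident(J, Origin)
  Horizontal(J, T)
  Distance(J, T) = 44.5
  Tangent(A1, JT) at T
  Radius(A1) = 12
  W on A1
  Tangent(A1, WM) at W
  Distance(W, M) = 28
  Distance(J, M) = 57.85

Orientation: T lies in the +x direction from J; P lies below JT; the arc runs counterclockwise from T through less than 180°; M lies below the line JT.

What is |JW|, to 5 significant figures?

36.095

J is at the origin; J and T share the same y with |JT| = 44.5 and T on the +x side, so T = (44.500, 0.0000). A1 meets JT tangentially, so PT is at right angles to JT, so P = T + (0, -12) = (44.500, -12.000). Since PW ⟂ WM (tangency), |PM| = √(12.0² + 28.0²) = 30.463 regardless of where W sits on A1. So M lies on both circle(J, 57.85) and circle(P, 30.463); the below-JT intersection is M = (39.696, -42.082). W is the foot of the tangent from M: W = (32.863, -14.928).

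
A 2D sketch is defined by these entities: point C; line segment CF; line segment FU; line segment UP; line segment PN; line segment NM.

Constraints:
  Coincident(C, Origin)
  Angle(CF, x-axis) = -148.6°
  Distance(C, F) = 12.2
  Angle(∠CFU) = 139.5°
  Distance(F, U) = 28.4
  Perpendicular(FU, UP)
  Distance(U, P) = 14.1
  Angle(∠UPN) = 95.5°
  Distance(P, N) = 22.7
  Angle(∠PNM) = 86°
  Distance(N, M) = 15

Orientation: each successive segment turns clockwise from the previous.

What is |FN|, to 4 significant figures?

17.28

C is at the origin; CF runs at -148.6° with length 12.2, so F = (-10.41, -6.356). ∠CFU = 139.5° gives FU at 170.9° from the x-axis; with |FU| = 28.4, U = (-38.46, -1.865). FU ⟂ UP, so UP runs at 80.90°; with |UP| = 14.1, P = (-36.23, 12.06). ∠UPN = 95.5° gives PN at -3.600° from the x-axis; with |PN| = 22.7, N = (-13.57, 10.63). Then |FN| = |N − F| = 17.28.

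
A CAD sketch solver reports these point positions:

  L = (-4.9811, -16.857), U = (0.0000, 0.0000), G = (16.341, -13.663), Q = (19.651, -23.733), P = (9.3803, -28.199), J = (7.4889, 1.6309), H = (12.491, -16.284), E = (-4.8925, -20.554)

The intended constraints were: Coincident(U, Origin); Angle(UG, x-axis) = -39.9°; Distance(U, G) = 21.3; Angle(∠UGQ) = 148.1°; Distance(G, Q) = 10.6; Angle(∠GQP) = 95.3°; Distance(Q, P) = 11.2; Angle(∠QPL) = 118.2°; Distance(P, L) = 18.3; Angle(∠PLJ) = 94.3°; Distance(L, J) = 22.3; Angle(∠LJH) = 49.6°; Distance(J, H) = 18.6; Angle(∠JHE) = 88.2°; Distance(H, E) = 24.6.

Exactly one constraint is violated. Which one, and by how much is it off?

Distance(H, E) = 24.6 — off by 6.70.

U = (0.00, 0.00) ✓; UG at -39.90° ✓; |UG| = 21.30 ✓; ∠UGQ = 148.1° ✓; |GQ| = 10.60 ✓; ∠GQP = 95.31° ✓; |QP| = 11.20 ✓; ∠QPL = 118.2° ✓; |PL| = 18.30 ✓; ∠PLJ = 94.30° ✓; |LJ| = 22.30 ✓; ∠LJH = 49.60° ✓; |JH| = 18.60 ✓; ∠JHE = 88.20° ✓; |HE| = 17.90 ✗.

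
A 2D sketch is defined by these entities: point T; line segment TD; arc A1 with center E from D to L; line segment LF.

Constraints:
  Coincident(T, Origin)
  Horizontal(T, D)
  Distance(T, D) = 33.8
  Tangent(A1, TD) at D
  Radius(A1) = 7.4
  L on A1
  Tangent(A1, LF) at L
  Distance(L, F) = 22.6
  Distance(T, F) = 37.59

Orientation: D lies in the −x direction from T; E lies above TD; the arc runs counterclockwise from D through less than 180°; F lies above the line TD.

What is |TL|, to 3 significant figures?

27.2

Checks: |EL| = 7.400 ✓; ∠(EL, LF) = 90.00° ✓; |LF| = 22.60 ✓; |TF| = 37.59 ✓.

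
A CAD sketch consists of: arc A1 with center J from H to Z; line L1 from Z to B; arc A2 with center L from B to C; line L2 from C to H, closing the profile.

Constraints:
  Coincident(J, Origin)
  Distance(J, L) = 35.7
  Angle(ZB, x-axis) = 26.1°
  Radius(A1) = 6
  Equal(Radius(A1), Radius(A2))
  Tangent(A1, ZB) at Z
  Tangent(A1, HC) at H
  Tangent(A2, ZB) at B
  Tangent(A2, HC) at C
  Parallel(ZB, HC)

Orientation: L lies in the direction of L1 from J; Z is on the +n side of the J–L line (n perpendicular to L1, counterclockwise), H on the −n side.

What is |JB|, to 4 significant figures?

36.20

The slot axis is L1's direction at 26.1°, so u = (cos 26.1°, sin 26.1°) = (0.8980, 0.4399) and n = (−sin 26.1°, cos 26.1°) = (-0.4399, 0.8980). J is at the origin and L lies 35.7 along u from J, so L = 35.7·u = (32.06, 15.71). Tangency of A1 to both parallel lines with radius 6.0 puts Z and H at J ± 6.0·n: Z = (-2.640, 5.388), H = (2.640, -5.388). Equal radii place B and C the same way about L: B = L + 6.0·n = (29.42, 21.09), C = L − 6.0·n = (34.70, 10.32). Then |JB| = |B − J| = 36.20.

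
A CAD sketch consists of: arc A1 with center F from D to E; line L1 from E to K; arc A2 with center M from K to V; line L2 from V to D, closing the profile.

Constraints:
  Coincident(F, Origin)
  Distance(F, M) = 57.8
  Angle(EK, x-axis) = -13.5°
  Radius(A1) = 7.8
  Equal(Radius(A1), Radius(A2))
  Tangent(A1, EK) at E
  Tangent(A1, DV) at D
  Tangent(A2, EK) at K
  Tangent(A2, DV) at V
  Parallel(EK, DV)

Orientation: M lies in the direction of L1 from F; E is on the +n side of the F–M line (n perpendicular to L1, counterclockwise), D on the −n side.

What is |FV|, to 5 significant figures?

58.324

The slot axis is L1's direction at -13.5°, so u = (cos -13.5°, sin -13.5°) = (0.97237, -0.23345) and n = (−sin -13.5°, cos -13.5°) = (0.23345, 0.97237). F is at the origin and M lies 57.8 along u from F, so M = 57.8·u = (56.203, -13.493). Tangency of A1 to both parallel lines with radius 7.8 puts E and D at F ± 7.8·n: E = (1.8209, 7.5845), D = (-1.8209, -7.5845). Equal radii place K and V the same way about M: K = M + 7.8·n = (58.024, -5.9087), V = M − 7.8·n = (54.382, -21.078). Then |FV| = |V − F| = 58.324.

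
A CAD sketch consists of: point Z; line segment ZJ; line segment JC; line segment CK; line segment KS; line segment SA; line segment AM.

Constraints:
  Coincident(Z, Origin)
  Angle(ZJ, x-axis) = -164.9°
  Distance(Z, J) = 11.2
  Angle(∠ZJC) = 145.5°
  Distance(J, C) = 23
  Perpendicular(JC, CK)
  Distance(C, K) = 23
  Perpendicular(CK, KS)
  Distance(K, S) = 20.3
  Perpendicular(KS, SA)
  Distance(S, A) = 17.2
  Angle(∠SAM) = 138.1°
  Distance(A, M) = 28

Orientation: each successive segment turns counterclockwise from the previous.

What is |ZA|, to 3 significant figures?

11.9

Z is at the origin; ZJ runs at -164.9° with length 11.2, so J = (-10.8, -2.92). ∠ZJC = 145.5° gives JC at -130° from the x-axis; with |JC| = 23.0, C = (-25.7, -20.4). JC is perpendicular to CK, so CK runs at -40.4°; with |CK| = 23.0, K = (-8.20, -35.3). CK is perpendicular to KS, so KS runs at 49.6°; with |KS| = 20.3, S = (4.95, -19.9). KS is perpendicular to SA, so SA runs at 140°; with |SA| = 17.2, A = (-8.15, -8.73). Then |ZA| = |A − Z| = 11.9.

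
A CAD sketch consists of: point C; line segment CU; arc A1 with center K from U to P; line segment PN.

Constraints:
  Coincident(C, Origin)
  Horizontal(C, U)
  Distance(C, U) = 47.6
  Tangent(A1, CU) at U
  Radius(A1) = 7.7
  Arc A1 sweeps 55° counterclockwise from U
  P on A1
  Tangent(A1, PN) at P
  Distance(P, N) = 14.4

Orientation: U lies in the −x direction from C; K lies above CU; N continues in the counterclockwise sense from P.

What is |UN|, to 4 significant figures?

20.97

C is at the origin; CU is horizontal with |CU| = 47.6 and U on the −x side, so U = (-47.60, 0.000). Tangency of A1 to CU means the radius KU is perpendicular to CU, so K = U + (0, 7.7) = (-47.60, 7.700). On A1, U sits at bearing -90° from K; a 55° counterclockwise sweep puts P at bearing -35°, so P = K + 7.7·(cos -35°, sin -35°) = (-41.29, 3.283). Tangency of A1 to PN means the radius KP is perpendicular to PN, so PN runs along (−sin -35°, cos -35°); with |PN| = 14.4, N = (-33.03, 15.08). Then |UN| = |N − U| = 20.97.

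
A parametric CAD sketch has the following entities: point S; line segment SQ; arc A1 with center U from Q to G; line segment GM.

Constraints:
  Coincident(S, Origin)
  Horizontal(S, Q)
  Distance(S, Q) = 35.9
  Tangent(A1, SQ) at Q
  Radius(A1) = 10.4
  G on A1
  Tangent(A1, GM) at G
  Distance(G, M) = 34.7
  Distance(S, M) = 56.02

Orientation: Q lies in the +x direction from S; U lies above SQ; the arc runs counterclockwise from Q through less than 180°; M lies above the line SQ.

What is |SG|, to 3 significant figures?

47.7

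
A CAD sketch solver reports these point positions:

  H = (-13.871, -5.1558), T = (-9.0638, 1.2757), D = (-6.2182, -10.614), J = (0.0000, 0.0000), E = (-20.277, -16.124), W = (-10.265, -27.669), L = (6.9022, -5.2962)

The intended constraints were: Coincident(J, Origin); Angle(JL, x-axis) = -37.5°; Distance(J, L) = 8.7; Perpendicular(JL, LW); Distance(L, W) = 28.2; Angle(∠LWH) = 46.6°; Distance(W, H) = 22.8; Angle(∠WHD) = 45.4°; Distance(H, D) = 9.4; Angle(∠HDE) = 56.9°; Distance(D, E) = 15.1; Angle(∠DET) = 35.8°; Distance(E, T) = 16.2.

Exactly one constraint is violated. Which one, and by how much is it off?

Distance(E, T) = 16.2 — off by 4.50.

J = (0.00, 0.00) ✓; JL at -37.50° ✓; |JL| = 8.700 ✓; ∠(JL, LW) = 90.00° ✓; |LW| = 28.20 ✓; ∠LWH = 46.60° ✓; |WH| = 22.80 ✓; ∠WHD = 45.40° ✓; |HD| = 9.400 ✓; ∠HDE = 56.90° ✓; |DE| = 15.10 ✓; ∠DET = 35.80° ✓; |ET| = 20.70 ✗.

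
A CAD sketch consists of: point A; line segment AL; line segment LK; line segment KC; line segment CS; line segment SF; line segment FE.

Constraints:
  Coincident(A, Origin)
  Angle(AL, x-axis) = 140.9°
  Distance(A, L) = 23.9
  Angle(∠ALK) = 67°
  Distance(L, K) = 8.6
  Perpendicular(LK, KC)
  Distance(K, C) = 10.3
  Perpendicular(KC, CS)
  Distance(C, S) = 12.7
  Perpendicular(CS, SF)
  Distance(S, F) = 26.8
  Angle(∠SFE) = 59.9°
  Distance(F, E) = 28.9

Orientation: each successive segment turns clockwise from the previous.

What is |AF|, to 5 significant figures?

40.778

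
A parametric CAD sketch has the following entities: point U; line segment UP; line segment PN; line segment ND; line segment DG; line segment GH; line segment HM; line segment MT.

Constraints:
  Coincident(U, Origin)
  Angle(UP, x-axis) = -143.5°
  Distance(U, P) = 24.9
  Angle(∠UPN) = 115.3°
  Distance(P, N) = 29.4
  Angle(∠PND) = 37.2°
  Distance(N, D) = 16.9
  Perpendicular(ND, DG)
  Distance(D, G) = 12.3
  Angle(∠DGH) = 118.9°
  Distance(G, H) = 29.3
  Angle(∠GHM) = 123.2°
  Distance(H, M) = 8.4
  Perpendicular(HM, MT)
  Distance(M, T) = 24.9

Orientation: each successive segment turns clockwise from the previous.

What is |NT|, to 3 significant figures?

4.55

∠GHM = 123.2° gives HM at 161° from the x-axis; with |HM| = 8.4, M = (-58.4, -25.7). HM is perpendicular to MT, so MT runs at 71.1°; with |MT| = 24.9, T = (-50.3, -2.14). Then |NT| = |T − N| = 4.55.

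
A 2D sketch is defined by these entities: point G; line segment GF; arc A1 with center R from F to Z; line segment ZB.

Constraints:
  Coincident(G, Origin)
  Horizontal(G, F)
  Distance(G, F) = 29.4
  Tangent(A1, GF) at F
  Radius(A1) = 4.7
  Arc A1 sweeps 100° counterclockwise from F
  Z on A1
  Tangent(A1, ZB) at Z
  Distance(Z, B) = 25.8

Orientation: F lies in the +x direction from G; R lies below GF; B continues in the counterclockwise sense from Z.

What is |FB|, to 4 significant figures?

30.92

On A1, F sits at bearing 90° from R; a 100° counterclockwise sweep puts Z at bearing 190°, so Z = R + 4.7·(cos 190°, sin 190°) = (24.77, -5.516). Tangency of A1 to ZB means the radius RZ is perpendicular to ZB, so ZB runs along (−sin 190°, cos 190°); with |ZB| = 25.8, B = (29.25, -30.92). Then |FB| = |B − F| = 30.92.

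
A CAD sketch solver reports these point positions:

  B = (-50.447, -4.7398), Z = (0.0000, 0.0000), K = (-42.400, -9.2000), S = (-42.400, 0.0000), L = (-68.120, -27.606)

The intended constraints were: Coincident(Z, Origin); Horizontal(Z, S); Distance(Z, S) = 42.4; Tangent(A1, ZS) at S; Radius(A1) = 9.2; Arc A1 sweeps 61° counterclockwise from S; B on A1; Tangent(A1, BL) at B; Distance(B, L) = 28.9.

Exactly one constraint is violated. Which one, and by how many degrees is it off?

Tangent(A1, BL) at B — off by 8.70°.

Z = (0.00, 0.00) ✓; Z.y = 0.00, S.y = 0.00 ✓; |ZS| = 42.40 ✓; ∠(KS, SZ) = 90.00° ✓; |KS| = 9.200 ✓; bearing(K→B) − bearing(K→S) = 61.00° ✓; |KB| = 9.200 ✓; ∠(KB, BL) = 98.70° ✗; |BL| = 28.90 ✓.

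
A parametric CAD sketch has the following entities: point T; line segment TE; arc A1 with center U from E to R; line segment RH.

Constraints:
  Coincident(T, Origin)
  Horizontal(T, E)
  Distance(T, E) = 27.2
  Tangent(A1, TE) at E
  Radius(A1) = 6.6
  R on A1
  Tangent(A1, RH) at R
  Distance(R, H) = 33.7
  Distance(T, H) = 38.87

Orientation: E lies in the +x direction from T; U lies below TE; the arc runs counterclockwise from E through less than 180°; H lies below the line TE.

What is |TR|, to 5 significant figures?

21.398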